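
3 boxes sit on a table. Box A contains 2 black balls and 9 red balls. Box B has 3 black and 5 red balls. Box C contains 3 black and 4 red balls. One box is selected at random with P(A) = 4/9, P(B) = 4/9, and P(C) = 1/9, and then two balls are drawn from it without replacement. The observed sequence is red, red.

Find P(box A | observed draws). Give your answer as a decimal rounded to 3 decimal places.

0.604

Compute the likelihood of the observed sequence for each case: P(data | box A) = (9/11)(8/10) = 0.65455; P(data | box B) = (5/8)(4/7) = 0.35714; P(data | box C) = (4/7)(3/6) = 0.28571.
Multiplying each by its prior: 4/9 · 0.65455 = 0.29091, 4/9 · 0.35714 = 0.15873, 1/9 · 0.28571 = 0.031746; these sum to 0.48139.
So P(box A | data) = (0.29091) / (0.48139) = 0.60432.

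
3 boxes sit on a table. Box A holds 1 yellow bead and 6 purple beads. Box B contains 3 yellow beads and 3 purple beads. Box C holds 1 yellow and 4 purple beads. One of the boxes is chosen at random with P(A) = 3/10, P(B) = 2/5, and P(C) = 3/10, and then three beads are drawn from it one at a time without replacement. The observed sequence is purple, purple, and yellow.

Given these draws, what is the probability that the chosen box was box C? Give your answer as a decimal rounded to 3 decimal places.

For each hypothesis, P(data | H) works out to: P(data | box A) = (6/7)(5/6)(1/5) = 1/7; P(data | box B) = (3/6)(2/5)(3/4) = 3/20; P(data | box C) = (4/5)(3/4)(1/3) = 1/5.
Weighting by the prior gives 3/10 · 1/7 = 3/70, 2/5 · 3/20 = 3/50, 3/10 · 1/5 = 3/50; these sum to 57/350.
Hence P(box C | data) = (3/50) / (57/350) = 7/19.

0.368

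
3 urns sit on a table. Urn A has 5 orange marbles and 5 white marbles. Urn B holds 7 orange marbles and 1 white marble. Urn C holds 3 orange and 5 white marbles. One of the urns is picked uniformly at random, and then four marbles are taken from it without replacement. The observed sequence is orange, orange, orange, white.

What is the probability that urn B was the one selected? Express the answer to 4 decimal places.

For each hypothesis, P(data | H) works out to: P(data | urn A) = (5/10)(4/9)(3/8)(5/7) = 5/84; P(data | urn B) = (7/8)(6/7)(5/6)(1/5) = 1/8; P(data | urn C) = (3/8)(2/7)(1/6)(5/5) = 1/56.
Multiplying each by its prior: 1/3 · 5/84 = 5/252, 1/3 · 1/8 = 1/24, 1/3 · 1/56 = 1/168; with total 17/252.
By Bayes' rule, P(urn B | data) = (1/24) / (17/252) = 21/34.

0.6176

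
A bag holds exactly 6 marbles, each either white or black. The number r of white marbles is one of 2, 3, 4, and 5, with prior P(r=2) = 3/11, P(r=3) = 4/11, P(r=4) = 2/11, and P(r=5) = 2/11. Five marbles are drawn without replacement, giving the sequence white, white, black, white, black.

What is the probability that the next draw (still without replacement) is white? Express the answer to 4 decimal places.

Compute the likelihood of the observed sequence for each case: P(data | r = 2) = (2/6)(1/5)(4/4)(0/3) = 0; P(data | r = 3) = (3/6)(2/5)(3/4)(1/3)(2/2) = 1/20; P(data | r = 4) = (4/6)(3/5)(2/4)(2/3)(1/2) = 1/15; P(data | r = 5) = (5/6)(4/5)(1/4)(3/3)(0/2) = 0.
Multiplying each by its prior: 3/11 · 0 = 0, 4/11 · 1/20 = 1/55, 2/11 · 1/15 = 2/165, 2/11 · 0 = 0; these sum to 1/33.
Normalising, the posterior is P(r = 2 | data) = 0, P(r = 3 | data) = 3/5, P(r = 4 | data) = 2/5, P(r = 5 | data) = 0.
So P(white next | data) = Σ P(white next | H) P(H | data) = (0)(3/5) + (1)(2/5) = 2/5.

0.4000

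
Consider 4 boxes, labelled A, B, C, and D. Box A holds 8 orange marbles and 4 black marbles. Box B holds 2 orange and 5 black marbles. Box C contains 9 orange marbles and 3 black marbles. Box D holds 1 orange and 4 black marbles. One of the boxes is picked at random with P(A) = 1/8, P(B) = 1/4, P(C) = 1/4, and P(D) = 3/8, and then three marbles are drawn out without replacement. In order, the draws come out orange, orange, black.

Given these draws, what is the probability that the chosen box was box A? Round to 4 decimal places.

Under each hypothesis, the probability of the observed sequence is: P(data | box A) = (8/12)(7/11)(4/10) = 28/165; P(data | box B) = (2/7)(1/6)(5/5) = 1/21; P(data | box C) = (9/12)(8/11)(3/10) = 9/55; P(data | box D) = (1/5)(0/4) = 0.
Weighting by the prior gives 1/8 · 28/165 = 7/330, 1/4 · 1/21 = 1/84, 1/4 · 9/55 = 9/220, 3/8 · 0 = 0; summing to 57/770.
Therefore the posterior P(box A | data) = (7/330) / (57/770) = 49/171.

0.2865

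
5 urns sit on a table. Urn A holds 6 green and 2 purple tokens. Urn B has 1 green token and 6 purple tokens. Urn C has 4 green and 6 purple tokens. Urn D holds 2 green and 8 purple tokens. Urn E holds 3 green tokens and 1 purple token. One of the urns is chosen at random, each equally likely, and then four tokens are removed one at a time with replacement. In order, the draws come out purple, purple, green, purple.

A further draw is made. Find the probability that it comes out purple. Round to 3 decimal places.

0.717

The likelihood of the observed sequence under each hypothesis: P(data | urn A) = (2/8)(2/8)(6/8)(2/8) = 0.011719; P(data | urn B) = (6/7)(6/7)(1/7)(6/7) = 0.089963; P(data | urn C) = (6/10)(6/10)(4/10)(6/10) = 0.0864; P(data | urn D) = (8/10)(8/10)(2/10)(8/10) = 0.1024; P(data | urn E) = (1/4)(1/4)(3/4)(1/4) = 0.011719.
Multiplying each by its prior: 1/5 · 0.011719 = 0.0023437, 1/5 · 0.089963 = 0.017993, 1/5 · 0.0864 = 0.01728, 1/5 · 0.1024 = 0.02048, 1/5 · 0.011719 = 0.0023437; with total 0.06044.
Normalising, the posterior is P(urn A | data) = 0.038778, P(urn B | data) = 0.29769, P(urn C | data) = 0.2859, P(urn D | data) = 0.33885, P(urn E | data) = 0.038778.
So P(purple next | data) = Σ P(purple next | H) P(H | data) = (1/4)(0.038778) + (6/7)(0.29769) + (3/5)(0.2859) + (4/5)(0.33885) + (1/4)(0.038778) = 0.71717.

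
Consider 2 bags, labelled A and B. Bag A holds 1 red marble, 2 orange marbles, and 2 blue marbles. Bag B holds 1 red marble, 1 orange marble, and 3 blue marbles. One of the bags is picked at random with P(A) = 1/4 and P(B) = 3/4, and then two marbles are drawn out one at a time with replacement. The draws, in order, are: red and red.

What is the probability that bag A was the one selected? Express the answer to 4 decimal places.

0.2500

Under each hypothesis, the probability of the observed sequence is: P(data | bag A) = (1/5)(1/5) = 1/25; P(data | bag B) = (1/5)(1/5) = 1/25.
Multiplying each by its prior: 1/4 · 1/25 = 1/100, 3/4 · 1/25 = 3/100; these sum to 1/25.
Hence P(bag A | data) = (1/100) / (1/25) = 1/4.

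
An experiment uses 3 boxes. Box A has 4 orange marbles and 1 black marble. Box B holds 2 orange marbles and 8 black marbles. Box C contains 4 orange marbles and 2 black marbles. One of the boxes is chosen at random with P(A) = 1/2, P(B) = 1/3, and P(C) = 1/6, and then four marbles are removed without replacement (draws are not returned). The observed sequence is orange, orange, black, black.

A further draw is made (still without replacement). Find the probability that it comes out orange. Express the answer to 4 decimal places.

0.6000

For each hypothesis, P(data | H) works out to: P(data | box A) = (4/5)(3/4)(1/3)(0/2) = 0; P(data | box B) = (2/10)(1/9)(8/8)(7/7) = 1/45; P(data | box C) = (4/6)(3/5)(2/4)(1/3) = 1/15.
Multiplying each by its prior: 1/2 · 0 = 0, 1/3 · 1/45 = 1/135, 1/6 · 1/15 = 1/90; these sum to 1/54.
Normalising, the posterior is P(box A | data) = 0, P(box B | data) = 2/5, P(box C | data) = 3/5.
Averaging over the posterior, P(orange next | data) = (0)(2/5) + (1)(3/5) = 3/5.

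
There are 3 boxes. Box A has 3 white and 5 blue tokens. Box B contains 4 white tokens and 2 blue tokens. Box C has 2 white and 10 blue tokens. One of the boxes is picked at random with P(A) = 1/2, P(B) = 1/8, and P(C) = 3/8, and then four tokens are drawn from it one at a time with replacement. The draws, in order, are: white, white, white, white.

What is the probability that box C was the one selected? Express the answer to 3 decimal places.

0.008

Compute the likelihood of the observed sequence for each case: P(data | box A) = (3/8)(3/8)(3/8)(3/8) = 0.019775; P(data | box B) = (4/6)(4/6)(4/6)(4/6) = 0.19753; P(data | box C) = (2/12)(2/12)(2/12)(2/12) = 0.0007716.
The prior-weighted likelihoods are 1/2 · 0.019775 = 0.0098877, 1/8 · 0.19753 = 0.024691, 3/8 · 0.0007716 = 0.00028935; these sum to 0.034868.
Hence P(box C | data) = (0.00028935) / (0.034868) = 0.0082984.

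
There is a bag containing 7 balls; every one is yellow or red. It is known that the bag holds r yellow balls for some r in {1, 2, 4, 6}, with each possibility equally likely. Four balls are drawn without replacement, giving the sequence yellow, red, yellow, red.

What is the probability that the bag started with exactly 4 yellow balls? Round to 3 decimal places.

Under each hypothesis, the probability of the observed sequence is: P(data | r = 1) = (1/7)(6/6)(0/5) = 0; P(data | r = 2) = (2/7)(5/6)(1/5)(4/4) = 1/21; P(data | r = 4) = (4/7)(3/6)(3/5)(2/4) = 3/35; P(data | r = 6) = (6/7)(1/6)(5/5)(0/4) = 0.
Weighting by the prior gives 1/4 · 0 = 0, 1/4 · 1/21 = 1/84, 1/4 · 3/35 = 3/140, 1/4 · 0 = 0; with total 1/30.
By Bayes' rule, P(r = 4 | data) = (3/140) / (1/30) = 9/14.

0.643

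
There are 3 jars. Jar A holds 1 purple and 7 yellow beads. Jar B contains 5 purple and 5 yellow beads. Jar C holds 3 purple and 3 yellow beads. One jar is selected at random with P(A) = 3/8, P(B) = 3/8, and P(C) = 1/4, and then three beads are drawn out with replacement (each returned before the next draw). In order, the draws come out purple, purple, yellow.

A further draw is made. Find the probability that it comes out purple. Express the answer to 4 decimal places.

0.4769

The likelihood of the observed sequence under each hypothesis: P(data | jar A) = (1/8)(1/8)(7/8) = 0.013672; P(data | jar B) = (5/10)(5/10)(5/10) = 0.125; P(data | jar C) = (3/6)(3/6)(3/6) = 0.125.
Weighting by the prior gives 3/8 · 0.013672 = 0.005127, 3/8 · 0.125 = 0.046875, 1/4 · 0.125 = 0.03125; these sum to 0.083252.
The posterior is then P(jar A | data) = 0.061584, P(jar B | data) = 0.56305, P(jar C | data) = 0.37537.
Averaging over the posterior, P(purple next | data) = (1/8)(0.061584) + (1/2)(0.56305) + (1/2)(0.37537) = 0.47691.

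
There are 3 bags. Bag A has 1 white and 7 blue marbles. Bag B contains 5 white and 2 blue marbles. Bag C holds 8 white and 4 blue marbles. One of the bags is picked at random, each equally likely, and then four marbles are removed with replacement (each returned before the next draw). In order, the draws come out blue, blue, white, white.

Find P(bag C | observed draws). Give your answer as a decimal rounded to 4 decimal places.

The likelihood of the observed sequence under each hypothesis: P(data | bag A) = (7/8)(7/8)(1/8)(1/8) = 0.011963; P(data | bag B) = (2/7)(2/7)(5/7)(5/7) = 0.041649; P(data | bag C) = (4/12)(4/12)(8/12)(8/12) = 0.049383.
Weighting by the prior gives 1/3 · 0.011963 = 0.0039876, 1/3 · 0.041649 = 0.013883, 1/3 · 0.049383 = 0.016461; with total 0.034332.
Therefore the posterior P(bag C | data) = (0.016461) / (0.034332) = 0.47947.

0.4795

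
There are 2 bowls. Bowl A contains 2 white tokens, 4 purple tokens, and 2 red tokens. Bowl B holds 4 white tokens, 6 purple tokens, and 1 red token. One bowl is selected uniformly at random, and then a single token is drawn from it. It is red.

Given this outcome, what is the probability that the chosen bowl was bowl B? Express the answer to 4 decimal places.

Under each hypothesis, the probability of this draw is: P(data | bowl A) = (2/8) = 1/4; P(data | bowl B) = (1/11) = 1/11.
Weighting by the prior gives 1/2 · 1/4 = 1/8, 1/2 · 1/11 = 1/22; with total 15/88.
Hence P(bowl B | data) = (1/22) / (15/88) = 4/15.

0.2667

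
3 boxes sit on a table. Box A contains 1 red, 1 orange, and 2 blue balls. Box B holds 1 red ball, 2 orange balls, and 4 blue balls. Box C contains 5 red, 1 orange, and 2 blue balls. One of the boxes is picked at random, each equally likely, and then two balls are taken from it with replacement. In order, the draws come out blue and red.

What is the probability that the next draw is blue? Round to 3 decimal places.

Under each hypothesis, the probability of the observed sequence is: P(data | box A) = (2/4)(1/4) = 0.125; P(data | box B) = (4/7)(1/7) = 0.081633; P(data | box C) = (2/8)(5/8) = 0.15625.
Multiplying each by its prior: 1/3 · 0.125 = 0.041667, 1/3 · 0.081633 = 0.027211, 1/3 · 0.15625 = 0.052083; summing to 0.12096.
Dividing through by the total gives posterior P(box A | data) = 0.34446, P(box B | data) = 0.22496, P(box C | data) = 0.43058.
So P(blue next | data) = Σ P(blue next | H) P(H | data) = (1/2)(0.34446) + (4/7)(0.22496) + (1/4)(0.43058) = 0.40842.

0.408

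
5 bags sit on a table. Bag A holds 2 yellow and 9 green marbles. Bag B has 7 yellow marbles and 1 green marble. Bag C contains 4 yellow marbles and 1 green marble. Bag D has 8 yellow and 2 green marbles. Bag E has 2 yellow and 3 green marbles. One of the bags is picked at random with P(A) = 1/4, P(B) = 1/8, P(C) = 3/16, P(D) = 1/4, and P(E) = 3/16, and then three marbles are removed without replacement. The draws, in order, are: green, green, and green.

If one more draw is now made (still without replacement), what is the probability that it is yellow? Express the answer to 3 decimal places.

For each hypothesis, P(data | H) works out to: P(data | bag A) = (9/11)(8/10)(7/9) = 0.50909; P(data | bag B) = (1/8)(0/7) = 0; P(data | bag C) = (1/5)(0/4) = 0; P(data | bag D) = (2/10)(1/9)(0/8) = 0; P(data | bag E) = (3/5)(2/4)(1/3) = 0.1.
The prior-weighted likelihoods are 1/4 · 0.50909 = 0.12727, 1/8 · 0 = 0, 3/16 · 0 = 0, 1/4 · 0 = 0, 3/16 · 0.1 = 0.01875; summing to 0.14602.
Normalising, the posterior is P(bag A | data) = 0.8716, P(bag B | data) = 0, P(bag C | data) = 0, P(bag D | data) = 0, P(bag E | data) = 0.1284.
So P(yellow next | data) = Σ P(yellow next | H) P(H | data) = (1/4)(0.8716) + (1)(0.1284) = 0.3463.

0.346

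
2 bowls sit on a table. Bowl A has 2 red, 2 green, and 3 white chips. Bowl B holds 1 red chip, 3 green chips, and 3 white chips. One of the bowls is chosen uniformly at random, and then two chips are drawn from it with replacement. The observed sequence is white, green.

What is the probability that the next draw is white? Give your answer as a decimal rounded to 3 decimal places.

0.429

Under each hypothesis, the probability of the observed sequence is: P(data | bowl A) = (3/7)(2/7) = 6/49; P(data | bowl B) = (3/7)(3/7) = 9/49.
The prior-weighted likelihoods are 1/2 · 6/49 = 3/49, 1/2 · 9/49 = 9/98; summing to 15/98.
Dividing through by the total gives posterior P(bowl A | data) = 2/5, P(bowl B | data) = 3/5.
The predictive probability is P(white next | data) = (3/7)(2/5) + (3/7)(3/5) = 3/7.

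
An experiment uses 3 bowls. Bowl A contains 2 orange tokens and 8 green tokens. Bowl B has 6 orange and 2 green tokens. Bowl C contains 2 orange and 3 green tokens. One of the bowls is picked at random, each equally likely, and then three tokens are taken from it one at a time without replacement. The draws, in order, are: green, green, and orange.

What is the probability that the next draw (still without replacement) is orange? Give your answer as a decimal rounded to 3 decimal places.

For each hypothesis, P(data | H) works out to: P(data | bowl A) = (8/10)(7/9)(2/8) = 0.15556; P(data | bowl B) = (2/8)(1/7)(6/6) = 0.035714; P(data | bowl C) = (3/5)(2/4)(2/3) = 0.2.
Multiplying each by its prior: 1/3 · 0.15556 = 0.051852, 1/3 · 0.035714 = 0.011905, 1/3 · 0.2 = 0.066667; these sum to 0.13042.
Normalising, the posterior is P(bowl A | data) = 0.39757, P(bowl B | data) = 0.091278, P(bowl C | data) = 0.51116.
Averaging over the posterior, P(orange next | data) = (1/7)(0.39757) + (1)(0.091278) + (1/2)(0.51116) = 0.40365.

0.404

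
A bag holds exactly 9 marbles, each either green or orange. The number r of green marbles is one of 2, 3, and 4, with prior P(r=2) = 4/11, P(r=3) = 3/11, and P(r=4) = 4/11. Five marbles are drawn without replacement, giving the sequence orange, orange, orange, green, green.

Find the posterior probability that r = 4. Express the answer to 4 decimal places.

The likelihood of the observed sequence under each hypothesis: P(data | r = 2) = (7/9)(6/8)(5/7)(2/6)(1/5) = 1/36; P(data | r = 3) = (6/9)(5/8)(4/7)(3/6)(2/5) = 1/21; P(data | r = 4) = (5/9)(4/8)(3/7)(4/6)(3/5) = 1/21.
Multiplying each by its prior: 4/11 · 1/36 = 1/99, 3/11 · 1/21 = 1/77, 4/11 · 1/21 = 4/231; these sum to 4/99.
Hence P(r = 4 | data) = (4/231) / (4/99) = 3/7.

0.4286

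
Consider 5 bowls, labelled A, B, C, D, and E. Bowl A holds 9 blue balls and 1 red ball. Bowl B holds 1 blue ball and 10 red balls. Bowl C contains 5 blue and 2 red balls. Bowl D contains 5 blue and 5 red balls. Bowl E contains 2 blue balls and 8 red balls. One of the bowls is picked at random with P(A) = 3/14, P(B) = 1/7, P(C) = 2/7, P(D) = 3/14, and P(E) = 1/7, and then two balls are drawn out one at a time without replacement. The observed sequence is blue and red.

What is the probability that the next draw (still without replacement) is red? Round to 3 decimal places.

0.419

The likelihood of the observed sequence under each hypothesis: P(data | bowl A) = (9/10)(1/9) = 0.1; P(data | bowl B) = (1/11)(10/10) = 0.090909; P(data | bowl C) = (5/7)(2/6) = 0.2381; P(data | bowl D) = (5/10)(5/9) = 0.27778; P(data | bowl E) = (2/10)(8/9) = 0.17778.
The prior-weighted likelihoods are 3/14 · 0.1 = 0.021429, 1/7 · 0.090909 = 0.012987, 2/7 · 0.2381 = 0.068027, 3/14 · 0.27778 = 0.059524, 1/7 · 0.17778 = 0.025397; these sum to 0.18736.
Dividing through by the total gives posterior P(bowl A | data) = 0.11437, P(bowl B | data) = 0.069315, P(bowl C | data) = 0.36308, P(bowl D | data) = 0.31769, P(bowl E | data) = 0.13555.
Averaging over the posterior, P(red next | data) = (0)(0.11437) + (1)(0.069315) + (1/5)(0.36308) + (1/2)(0.31769) + (7/8)(0.13555) = 0.41938.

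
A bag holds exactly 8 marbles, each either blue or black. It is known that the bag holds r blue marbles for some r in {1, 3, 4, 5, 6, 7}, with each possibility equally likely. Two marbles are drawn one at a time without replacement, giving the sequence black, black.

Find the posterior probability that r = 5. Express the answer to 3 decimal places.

0.073

Compute the likelihood of the observed sequence for each case: P(data | r = 1) = (7/8)(6/7) = 3/4; P(data | r = 3) = (5/8)(4/7) = 5/14; P(data | r = 4) = (4/8)(3/7) = 3/14; P(data | r = 5) = (3/8)(2/7) = 3/28; P(data | r = 6) = (2/8)(1/7) = 1/28; P(data | r = 7) = (1/8)(0/7) = 0.
Weighting by the prior gives 1/6 · 3/4 = 1/8, 1/6 · 5/14 = 5/84, 1/6 · 3/14 = 1/28, 1/6 · 3/28 = 1/56, 1/6 · 1/28 = 1/168, 1/6 · 0 = 0; with total 41/168.
Hence P(r = 5 | data) = (1/56) / (41/168) = 3/41.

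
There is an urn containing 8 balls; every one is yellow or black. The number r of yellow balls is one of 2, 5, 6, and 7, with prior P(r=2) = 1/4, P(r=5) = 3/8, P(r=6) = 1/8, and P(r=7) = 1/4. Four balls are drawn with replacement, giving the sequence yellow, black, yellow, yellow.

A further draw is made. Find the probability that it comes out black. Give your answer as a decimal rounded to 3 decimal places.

0.294

Compute the likelihood of the observed sequence for each case: P(data | r = 2) = (2/8)(6/8)(2/8)(2/8) = 0.011719; P(data | r = 5) = (5/8)(3/8)(5/8)(5/8) = 0.091553; P(data | r = 6) = (6/8)(2/8)(6/8)(6/8) = 0.10547; P(data | r = 7) = (7/8)(1/8)(7/8)(7/8) = 0.08374.
The prior-weighted likelihoods are 1/4 · 0.011719 = 0.0029297, 3/8 · 0.091553 = 0.034332, 1/8 · 0.10547 = 0.013184, 1/4 · 0.08374 = 0.020935; with total 0.071381.
The posterior is then P(r = 2 | data) = 0.041043, P(r = 5 | data) = 0.48097, P(r = 6 | data) = 0.18469, P(r = 7 | data) = 0.29329.
The predictive probability is P(black next | data) = (3/4)(0.041043) + (3/8)(0.48097) + (1/4)(0.18469) + (1/8)(0.29329) = 0.29398.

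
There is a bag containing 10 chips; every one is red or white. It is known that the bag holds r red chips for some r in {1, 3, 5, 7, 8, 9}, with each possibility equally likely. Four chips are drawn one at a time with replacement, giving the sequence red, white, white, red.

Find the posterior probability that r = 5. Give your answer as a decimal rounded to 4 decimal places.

Compute the likelihood of the observed sequence for each case: P(data | r = 1) = (1/10)(9/10)(9/10)(1/10) = 0.0081; P(data | r = 3) = (3/10)(7/10)(7/10)(3/10) = 0.0441; P(data | r = 5) = (5/10)(5/10)(5/10)(5/10) = 0.0625; P(data | r = 7) = (7/10)(3/10)(3/10)(7/10) = 0.0441; P(data | r = 8) = (8/10)(2/10)(2/10)(8/10) = 0.0256; P(data | r = 9) = (9/10)(1/10)(1/10)(9/10) = 0.0081.
Multiplying each by its prior: 1/6 · 0.0081 = 0.00135, 1/6 · 0.0441 = 0.00735, 1/6 · 0.0625 = 0.010417, 1/6 · 0.0441 = 0.00735, 1/6 · 0.0256 = 0.0042667, 1/6 · 0.0081 = 0.00135; with total 0.032083.
Hence P(r = 5 | data) = (0.010417) / (0.032083) = 0.32468.

0.3247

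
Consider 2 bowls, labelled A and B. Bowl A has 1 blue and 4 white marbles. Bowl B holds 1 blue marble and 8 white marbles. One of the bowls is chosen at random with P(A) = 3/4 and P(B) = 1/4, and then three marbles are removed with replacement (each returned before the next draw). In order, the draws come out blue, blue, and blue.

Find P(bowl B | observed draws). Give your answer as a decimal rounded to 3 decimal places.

0.054

The likelihood of the observed sequence under each hypothesis: P(data | bowl A) = (1/5)(1/5)(1/5) = 0.008; P(data | bowl B) = (1/9)(1/9)(1/9) = 0.0013717.
The prior-weighted likelihoods are 3/4 · 0.008 = 0.006, 1/4 · 0.0013717 = 0.00034294; with total 0.0063429.
So P(bowl B | data) = (0.00034294) / (0.0063429) = 0.054066.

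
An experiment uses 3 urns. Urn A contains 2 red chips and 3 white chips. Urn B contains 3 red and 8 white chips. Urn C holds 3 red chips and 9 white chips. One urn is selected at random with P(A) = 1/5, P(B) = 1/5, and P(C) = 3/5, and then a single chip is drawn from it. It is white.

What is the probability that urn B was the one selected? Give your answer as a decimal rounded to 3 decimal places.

0.203

For each hypothesis, P(data | H) works out to: P(data | urn A) = (3/5) = 0.6; P(data | urn B) = (8/11) = 0.72727; P(data | urn C) = (9/12) = 0.75.
Multiplying each by its prior: 1/5 · 0.6 = 0.12, 1/5 · 0.72727 = 0.14545, 3/5 · 0.75 = 0.45; summing to 0.71545.
Therefore the posterior P(urn B | data) = (0.14545) / (0.71545) = 0.2033.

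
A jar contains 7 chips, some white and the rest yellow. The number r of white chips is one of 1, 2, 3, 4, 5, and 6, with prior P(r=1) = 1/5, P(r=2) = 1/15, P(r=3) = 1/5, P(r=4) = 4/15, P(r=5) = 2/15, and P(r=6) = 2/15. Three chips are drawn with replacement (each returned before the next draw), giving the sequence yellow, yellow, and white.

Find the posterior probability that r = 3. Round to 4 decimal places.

0.2892

The likelihood of the observed sequence under each hypothesis: P(data | r = 1) = (6/7)(6/7)(1/7) = 0.10496; P(data | r = 2) = (5/7)(5/7)(2/7) = 0.14577; P(data | r = 3) = (4/7)(4/7)(3/7) = 0.13994; P(data | r = 4) = (3/7)(3/7)(4/7) = 0.10496; P(data | r = 5) = (2/7)(2/7)(5/7) = 0.058309; P(data | r = 6) = (1/7)(1/7)(6/7) = 0.017493.
Multiplying each by its prior: 1/5 · 0.10496 = 0.020991, 1/15 · 0.14577 = 0.0097182, 1/5 · 0.13994 = 0.027988, 4/15 · 0.10496 = 0.027988, 2/15 · 0.058309 = 0.0077745, 2/15 · 0.017493 = 0.0023324; with total 0.096793.
By Bayes' rule, P(r = 3 | data) = (0.027988) / (0.096793) = 0.28916.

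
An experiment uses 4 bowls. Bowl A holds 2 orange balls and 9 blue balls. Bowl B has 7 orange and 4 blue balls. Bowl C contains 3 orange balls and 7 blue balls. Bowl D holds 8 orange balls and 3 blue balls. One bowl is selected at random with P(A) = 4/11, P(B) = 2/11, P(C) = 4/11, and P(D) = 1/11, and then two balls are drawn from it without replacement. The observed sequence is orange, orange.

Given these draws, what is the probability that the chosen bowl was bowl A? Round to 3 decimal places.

0.045

Under each hypothesis, the probability of the observed sequence is: P(data | bowl A) = (2/11)(1/10) = 0.018182; P(data | bowl B) = (7/11)(6/10) = 0.38182; P(data | bowl C) = (3/10)(2/9) = 0.066667; P(data | bowl D) = (8/11)(7/10) = 0.50909.
Multiplying each by its prior: 4/11 · 0.018182 = 0.0066116, 2/11 · 0.38182 = 0.069421, 4/11 · 0.066667 = 0.024242, 1/11 · 0.50909 = 0.046281; with total 0.14656.
Hence P(bowl A | data) = (0.0066116) / (0.14656) = 0.045113.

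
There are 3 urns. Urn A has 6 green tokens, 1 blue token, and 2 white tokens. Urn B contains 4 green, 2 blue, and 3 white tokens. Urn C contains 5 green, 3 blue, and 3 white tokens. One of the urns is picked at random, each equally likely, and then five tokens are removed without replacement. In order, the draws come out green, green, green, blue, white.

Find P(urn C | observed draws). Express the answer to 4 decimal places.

Compute the likelihood of the observed sequence for each case: P(data | urn A) = (6/9)(5/8)(4/7)(1/6)(2/5) = 0.015873; P(data | urn B) = (4/9)(3/8)(2/7)(2/6)(3/5) = 0.0095238; P(data | urn C) = (5/11)(4/10)(3/9)(3/8)(3/7) = 0.0097403.
The prior-weighted likelihoods are 1/3 · 0.015873 = 0.005291, 1/3 · 0.0095238 = 0.0031746, 1/3 · 0.0097403 = 0.0032468; these sum to 0.011712.
By Bayes' rule, P(urn C | data) = (0.0032468) / (0.011712) = 0.27721.

0.2772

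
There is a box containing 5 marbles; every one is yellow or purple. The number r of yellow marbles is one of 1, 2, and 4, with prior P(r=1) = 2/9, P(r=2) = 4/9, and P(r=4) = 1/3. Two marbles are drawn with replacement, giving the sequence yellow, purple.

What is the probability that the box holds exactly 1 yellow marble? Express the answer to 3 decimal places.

The likelihood of the observed sequence under each hypothesis: P(data | r = 1) = (1/5)(4/5) = 4/25; P(data | r = 2) = (2/5)(3/5) = 6/25; P(data | r = 4) = (4/5)(1/5) = 4/25.
Multiplying each by its prior: 2/9 · 4/25 = 8/225, 4/9 · 6/25 = 8/75, 1/3 · 4/25 = 4/75; these sum to 44/225.
Hence P(r = 1 | data) = (8/225) / (44/225) = 2/11.

0.182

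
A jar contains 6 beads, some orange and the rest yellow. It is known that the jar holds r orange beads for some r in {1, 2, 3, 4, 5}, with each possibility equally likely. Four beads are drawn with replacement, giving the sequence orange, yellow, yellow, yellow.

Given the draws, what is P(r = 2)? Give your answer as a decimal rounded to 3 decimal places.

Compute the likelihood of the observed sequence for each case: P(data | r = 1) = (1/6)(5/6)(5/6)(5/6) = 0.096451; P(data | r = 2) = (2/6)(4/6)(4/6)(4/6) = 0.098765; P(data | r = 3) = (3/6)(3/6)(3/6)(3/6) = 0.0625; P(data | r = 4) = (4/6)(2/6)(2/6)(2/6) = 0.024691; P(data | r = 5) = (5/6)(1/6)(1/6)(1/6) = 0.003858.
The prior-weighted likelihoods are 1/5 · 0.096451 = 0.01929, 1/5 · 0.098765 = 0.019753, 1/5 · 0.0625 = 0.0125, 1/5 · 0.024691 = 0.0049383, 1/5 · 0.003858 = 0.0007716; summing to 0.057253.
Hence P(r = 2 | data) = (0.019753) / (0.057253) = 0.34501.

0.345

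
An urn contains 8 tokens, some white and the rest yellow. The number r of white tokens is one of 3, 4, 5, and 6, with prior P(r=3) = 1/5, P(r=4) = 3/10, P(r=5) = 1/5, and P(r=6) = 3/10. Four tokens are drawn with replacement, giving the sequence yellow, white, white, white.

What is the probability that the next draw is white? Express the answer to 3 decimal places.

0.625

The likelihood of the observed sequence under each hypothesis: P(data | r = 3) = (5/8)(3/8)(3/8)(3/8) = 0.032959; P(data | r = 4) = (4/8)(4/8)(4/8)(4/8) = 0.0625; P(data | r = 5) = (3/8)(5/8)(5/8)(5/8) = 0.091553; P(data | r = 6) = (2/8)(6/8)(6/8)(6/8) = 0.10547.
Multiplying each by its prior: 1/5 · 0.032959 = 0.0065918, 3/10 · 0.0625 = 0.01875, 1/5 · 0.091553 = 0.018311, 3/10 · 0.10547 = 0.031641; summing to 0.075293.
The posterior is then P(r = 3 | data) = 0.087549, P(r = 4 | data) = 0.24903, P(r = 5 | data) = 0.24319, P(r = 6 | data) = 0.42023.
So P(white next | data) = Σ P(white next | H) P(H | data) = (3/8)(0.087549) + (1/2)(0.24903) + (5/8)(0.24319) + (3/4)(0.42023) = 0.62451.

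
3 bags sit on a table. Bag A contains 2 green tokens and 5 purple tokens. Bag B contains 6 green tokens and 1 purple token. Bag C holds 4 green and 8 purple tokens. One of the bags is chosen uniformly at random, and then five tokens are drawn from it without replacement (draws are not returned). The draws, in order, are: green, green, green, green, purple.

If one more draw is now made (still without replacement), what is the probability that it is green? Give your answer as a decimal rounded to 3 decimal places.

0.986

The likelihood of the observed sequence under each hypothesis: P(data | bag A) = (2/7)(1/6)(0/5) = 0; P(data | bag B) = (6/7)(5/6)(4/5)(3/4)(1/3) = 0.14286; P(data | bag C) = (4/12)(3/11)(2/10)(1/9)(8/8) = 0.0020202.
The prior-weighted likelihoods are 1/3 · 0 = 0, 1/3 · 0.14286 = 0.047619, 1/3 · 0.0020202 = 0.0006734; these sum to 0.048292.
The posterior is then P(bag A | data) = 0, P(bag B | data) = 0.98606, P(bag C | data) = 0.013944.
Averaging over the posterior, P(green next | data) = (1)(0.98606) + (0)(0.013944) = 0.98606.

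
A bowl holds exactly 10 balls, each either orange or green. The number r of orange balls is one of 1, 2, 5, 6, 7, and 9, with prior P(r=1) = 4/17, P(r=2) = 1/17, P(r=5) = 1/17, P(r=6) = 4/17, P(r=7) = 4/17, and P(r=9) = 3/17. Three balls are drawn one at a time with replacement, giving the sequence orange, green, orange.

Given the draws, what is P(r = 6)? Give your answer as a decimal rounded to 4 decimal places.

0.3600

Compute the likelihood of the observed sequence for each case: P(data | r = 1) = (1/10)(9/10)(1/10) = 0.009; P(data | r = 2) = (2/10)(8/10)(2/10) = 0.032; P(data | r = 5) = (5/10)(5/10)(5/10) = 0.125; P(data | r = 6) = (6/10)(4/10)(6/10) = 0.144; P(data | r = 7) = (7/10)(3/10)(7/10) = 0.147; P(data | r = 9) = (9/10)(1/10)(9/10) = 0.081.
The prior-weighted likelihoods are 4/17 · 0.009 = 0.0021176, 1/17 · 0.032 = 0.0018824, 1/17 · 0.125 = 0.0073529, 4/17 · 0.144 = 0.033882, 4/17 · 0.147 = 0.034588, 3/17 · 0.081 = 0.014294; these sum to 0.094118.
By Bayes' rule, P(r = 6 | data) = (0.033882) / (0.094118) = 0.36.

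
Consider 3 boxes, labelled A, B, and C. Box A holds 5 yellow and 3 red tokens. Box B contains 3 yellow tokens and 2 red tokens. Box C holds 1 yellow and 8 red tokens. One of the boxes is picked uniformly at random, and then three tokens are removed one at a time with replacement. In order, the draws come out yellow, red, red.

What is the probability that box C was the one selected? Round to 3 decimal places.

0.323

Under each hypothesis, the probability of the observed sequence is: P(data | box A) = (5/8)(3/8)(3/8) = 0.087891; P(data | box B) = (3/5)(2/5)(2/5) = 0.096; P(data | box C) = (1/9)(8/9)(8/9) = 0.087791.
The prior-weighted likelihoods are 1/3 · 0.087891 = 0.029297, 1/3 · 0.096 = 0.032, 1/3 · 0.087791 = 0.029264; these sum to 0.090561.
Therefore the posterior P(box C | data) = (0.029264) / (0.090561) = 0.32314.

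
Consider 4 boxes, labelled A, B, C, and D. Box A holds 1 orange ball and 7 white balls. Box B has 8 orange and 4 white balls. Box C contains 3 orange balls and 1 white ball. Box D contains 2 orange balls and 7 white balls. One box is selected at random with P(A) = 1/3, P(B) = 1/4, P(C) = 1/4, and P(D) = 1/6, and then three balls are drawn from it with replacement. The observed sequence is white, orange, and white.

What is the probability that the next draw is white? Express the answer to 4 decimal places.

The likelihood of the observed sequence under each hypothesis: P(data | box A) = (7/8)(1/8)(7/8) = 0.095703; P(data | box B) = (4/12)(8/12)(4/12) = 0.074074; P(data | box C) = (1/4)(3/4)(1/4) = 0.046875; P(data | box D) = (7/9)(2/9)(7/9) = 0.13443.
Multiplying each by its prior: 1/3 · 0.095703 = 0.031901, 1/4 · 0.074074 = 0.018519, 1/4 · 0.046875 = 0.011719, 1/6 · 0.13443 = 0.022405; with total 0.084543.
Normalising, the posterior is P(box A | data) = 0.37733, P(box B | data) = 0.21904, P(box C | data) = 0.13861, P(box D | data) = 0.26501.
So P(white next | data) = Σ P(white next | H) P(H | data) = (7/8)(0.37733) + (1/3)(0.21904) + (1/4)(0.13861) + (7/9)(0.26501) = 0.64395.

0.6440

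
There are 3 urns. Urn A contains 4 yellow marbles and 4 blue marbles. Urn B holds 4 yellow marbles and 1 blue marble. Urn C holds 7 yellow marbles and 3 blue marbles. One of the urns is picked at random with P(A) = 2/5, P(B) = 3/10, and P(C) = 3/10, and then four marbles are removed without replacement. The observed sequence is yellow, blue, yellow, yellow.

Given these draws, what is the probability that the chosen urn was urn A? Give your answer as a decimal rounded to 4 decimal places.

Under each hypothesis, the probability of the observed sequence is: P(data | urn A) = (4/8)(4/7)(3/6)(2/5) = 0.057143; P(data | urn B) = (4/5)(1/4)(3/3)(2/2) = 0.2; P(data | urn C) = (7/10)(3/9)(6/8)(5/7) = 0.125.
Weighting by the prior gives 2/5 · 0.057143 = 0.022857, 3/10 · 0.2 = 0.06, 3/10 · 0.125 = 0.0375; summing to 0.12036.
Hence P(urn A | data) = (0.022857) / (0.12036) = 0.18991.

0.1899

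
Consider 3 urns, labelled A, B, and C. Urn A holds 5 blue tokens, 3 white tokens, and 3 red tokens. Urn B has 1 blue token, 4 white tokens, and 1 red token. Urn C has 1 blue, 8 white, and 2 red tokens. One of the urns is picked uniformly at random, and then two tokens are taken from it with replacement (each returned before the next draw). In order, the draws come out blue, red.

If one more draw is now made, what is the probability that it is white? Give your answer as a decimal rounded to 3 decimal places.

0.382

Compute the likelihood of the observed sequence for each case: P(data | urn A) = (5/11)(3/11) = 0.12397; P(data | urn B) = (1/6)(1/6) = 0.027778; P(data | urn C) = (1/11)(2/11) = 0.016529.
The prior-weighted likelihoods are 1/3 · 0.12397 = 0.041322, 1/3 · 0.027778 = 0.0092593, 1/3 · 0.016529 = 0.0055096; summing to 0.056091.
Normalising, the posterior is P(urn A | data) = 0.7367, P(urn B | data) = 0.16508, P(urn C | data) = 0.098226.
So P(white next | data) = Σ P(white next | H) P(H | data) = (3/11)(0.7367) + (2/3)(0.16508) + (8/11)(0.098226) = 0.38241.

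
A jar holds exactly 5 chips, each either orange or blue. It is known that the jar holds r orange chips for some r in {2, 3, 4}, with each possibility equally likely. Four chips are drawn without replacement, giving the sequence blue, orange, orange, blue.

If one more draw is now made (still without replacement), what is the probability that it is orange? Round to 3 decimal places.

0.500

The likelihood of the observed sequence under each hypothesis: P(data | r = 2) = (3/5)(2/4)(1/3)(2/2) = 1/10; P(data | r = 3) = (2/5)(3/4)(2/3)(1/2) = 1/10; P(data | r = 4) = (1/5)(4/4)(3/3)(0/2) = 0.
Weighting by the prior gives 1/3 · 1/10 = 1/30, 1/3 · 1/10 = 1/30, 1/3 · 0 = 0; summing to 1/15.
Dividing through by the total gives posterior P(r = 2 | data) = 1/2, P(r = 3 | data) = 1/2, P(r = 4 | data) = 0.
So P(orange next | data) = Σ P(orange next | H) P(H | data) = (0)(1/2) + (1)(1/2) = 1/2.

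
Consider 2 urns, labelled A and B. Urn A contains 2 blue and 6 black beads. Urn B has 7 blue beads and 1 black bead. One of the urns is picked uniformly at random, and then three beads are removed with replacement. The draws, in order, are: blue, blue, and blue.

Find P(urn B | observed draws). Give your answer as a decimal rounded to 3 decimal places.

For each hypothesis, P(data | H) works out to: P(data | urn A) = (2/8)(2/8)(2/8) = 0.015625; P(data | urn B) = (7/8)(7/8)(7/8) = 0.66992.
Multiplying each by its prior: 1/2 · 0.015625 = 0.0078125, 1/2 · 0.66992 = 0.33496; these sum to 0.34277.
By Bayes' rule, P(urn B | data) = (0.33496) / (0.34277) = 0.97721.

0.977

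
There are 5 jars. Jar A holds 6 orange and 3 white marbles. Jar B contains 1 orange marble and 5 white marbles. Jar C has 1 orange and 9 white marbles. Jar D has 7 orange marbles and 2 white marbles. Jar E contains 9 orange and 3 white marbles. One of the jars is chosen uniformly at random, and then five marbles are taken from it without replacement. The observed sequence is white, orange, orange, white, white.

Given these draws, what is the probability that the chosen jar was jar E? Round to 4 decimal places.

The likelihood of the observed sequence under each hypothesis: P(data | jar A) = (3/9)(6/8)(5/7)(2/6)(1/5) = 0.011905; P(data | jar B) = (5/6)(1/5)(0/4) = 0; P(data | jar C) = (9/10)(1/9)(0/8) = 0; P(data | jar D) = (2/9)(7/8)(6/7)(1/6)(0/5) = 0; P(data | jar E) = (3/12)(9/11)(8/10)(2/9)(1/8) = 0.0045455.
The prior-weighted likelihoods are 1/5 · 0.011905 = 0.002381, 1/5 · 0 = 0, 1/5 · 0 = 0, 1/5 · 0 = 0, 1/5 · 0.0045455 = 0.00090909; with total 0.00329.
By Bayes' rule, P(jar E | data) = (0.00090909) / (0.00329) = 0.27632.

0.2763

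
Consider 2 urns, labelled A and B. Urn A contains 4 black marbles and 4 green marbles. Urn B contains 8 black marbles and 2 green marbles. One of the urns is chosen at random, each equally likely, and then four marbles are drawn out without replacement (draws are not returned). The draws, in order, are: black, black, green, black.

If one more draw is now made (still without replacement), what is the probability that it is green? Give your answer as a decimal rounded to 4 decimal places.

0.3417

The likelihood of the observed sequence under each hypothesis: P(data | urn A) = (4/8)(3/7)(4/6)(2/5) = 2/35; P(data | urn B) = (8/10)(7/9)(2/8)(6/7) = 2/15.
The prior-weighted likelihoods are 1/2 · 2/35 = 1/35, 1/2 · 2/15 = 1/15; with total 2/21.
Dividing through by the total gives posterior P(urn A | data) = 3/10, P(urn B | data) = 7/10.
So P(green next | data) = Σ P(green next | H) P(H | data) = (3/4)(3/10) + (1/6)(7/10) = 41/120.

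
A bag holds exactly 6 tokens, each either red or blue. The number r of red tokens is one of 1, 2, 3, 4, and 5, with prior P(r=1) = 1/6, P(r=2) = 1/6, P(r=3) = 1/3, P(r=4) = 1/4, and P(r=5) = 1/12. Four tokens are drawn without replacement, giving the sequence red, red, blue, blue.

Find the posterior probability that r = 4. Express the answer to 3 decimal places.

For each hypothesis, P(data | H) works out to: P(data | r = 1) = (1/6)(0/5) = 0; P(data | r = 2) = (2/6)(1/5)(4/4)(3/3) = 1/15; P(data | r = 3) = (3/6)(2/5)(3/4)(2/3) = 1/10; P(data | r = 4) = (4/6)(3/5)(2/4)(1/3) = 1/15; P(data | r = 5) = (5/6)(4/5)(1/4)(0/3) = 0.
The prior-weighted likelihoods are 1/6 · 0 = 0, 1/6 · 1/15 = 1/90, 1/3 · 1/10 = 1/30, 1/4 · 1/15 = 1/60, 1/12 · 0 = 0; these sum to 11/180.
So P(r = 4 | data) = (1/60) / (11/180) = 3/11.

0.273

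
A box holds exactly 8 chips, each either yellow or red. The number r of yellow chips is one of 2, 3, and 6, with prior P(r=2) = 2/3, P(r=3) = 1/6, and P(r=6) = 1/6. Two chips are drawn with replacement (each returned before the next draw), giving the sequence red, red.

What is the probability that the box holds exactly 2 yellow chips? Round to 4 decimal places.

Compute the likelihood of the observed sequence for each case: P(data | r = 2) = (6/8)(6/8) = 9/16; P(data | r = 3) = (5/8)(5/8) = 25/64; P(data | r = 6) = (2/8)(2/8) = 1/16.
Weighting by the prior gives 2/3 · 9/16 = 3/8, 1/6 · 25/64 = 25/384, 1/6 · 1/16 = 1/96; with total 173/384.
Therefore the posterior P(r = 2 | data) = (3/8) / (173/384) = 144/173.

0.8324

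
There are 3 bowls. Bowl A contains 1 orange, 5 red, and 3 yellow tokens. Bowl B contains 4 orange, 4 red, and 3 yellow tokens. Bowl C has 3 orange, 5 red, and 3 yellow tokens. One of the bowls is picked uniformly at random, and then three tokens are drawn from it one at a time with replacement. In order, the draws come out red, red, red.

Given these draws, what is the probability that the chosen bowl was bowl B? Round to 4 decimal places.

Compute the likelihood of the observed sequence for each case: P(data | bowl A) = (5/9)(5/9)(5/9) = 0.17147; P(data | bowl B) = (4/11)(4/11)(4/11) = 0.048084; P(data | bowl C) = (5/11)(5/11)(5/11) = 0.093914.
Multiplying each by its prior: 1/3 · 0.17147 = 0.057156, 1/3 · 0.048084 = 0.016028, 1/3 · 0.093914 = 0.031305; with total 0.10449.
Therefore the posterior P(bowl B | data) = (0.016028) / (0.10449) = 0.15339.

0.1534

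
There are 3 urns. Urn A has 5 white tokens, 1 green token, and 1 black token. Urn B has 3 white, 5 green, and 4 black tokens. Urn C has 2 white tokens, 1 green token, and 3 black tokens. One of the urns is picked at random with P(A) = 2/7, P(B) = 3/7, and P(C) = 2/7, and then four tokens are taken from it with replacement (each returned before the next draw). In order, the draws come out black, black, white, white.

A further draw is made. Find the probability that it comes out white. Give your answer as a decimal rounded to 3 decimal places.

0.397

Under each hypothesis, the probability of the observed sequence is: P(data | urn A) = (1/7)(1/7)(5/7)(5/7) = 0.010412; P(data | urn B) = (4/12)(4/12)(3/12)(3/12) = 0.0069444; P(data | urn C) = (3/6)(3/6)(2/6)(2/6) = 0.027778.
The prior-weighted likelihoods are 2/7 · 0.010412 = 0.002975, 3/7 · 0.0069444 = 0.0029762, 2/7 · 0.027778 = 0.0079365; these sum to 0.013888.
Dividing through by the total gives posterior P(urn A | data) = 0.21422, P(urn B | data) = 0.2143, P(urn C | data) = 0.57148.
So P(white next | data) = Σ P(white next | H) P(H | data) = (5/7)(0.21422) + (1/4)(0.2143) + (1/3)(0.57148) = 0.39708.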